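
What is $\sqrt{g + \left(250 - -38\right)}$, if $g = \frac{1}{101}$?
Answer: $\frac{\sqrt{2937989}}{101} \approx 16.971$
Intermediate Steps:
$g = \frac{1}{101} \approx 0.009901$
$\sqrt{g + \left(250 - -38\right)} = \sqrt{\frac{1}{101} + \left(250 - -38\right)} = \sqrt{\frac{1}{101} + \left(250 + 38\right)} = \sqrt{\frac{1}{101} + 288} = \sqrt{\frac{29089}{101}} = \frac{\sqrt{2937989}}{101}$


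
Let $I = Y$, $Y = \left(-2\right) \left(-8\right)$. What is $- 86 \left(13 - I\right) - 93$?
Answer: $165$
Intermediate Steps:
$Y = 16$
$I = 16$
$- 86 \left(13 - I\right) - 93 = - 86 \left(13 - 16\right) - 93 = \left(-86\right) \left(-3\right) - 93 = 258 - 93 = 165$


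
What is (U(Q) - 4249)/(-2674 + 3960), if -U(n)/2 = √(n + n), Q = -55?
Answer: -4249/1286 - I*√110/643 ≈ -3.304 - 0.016311*I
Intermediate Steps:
U(n) = -2*√2*√n (U(n) = -2*√(n + n) = -2*√2*√n)
(U(Q) - 4249)/(-2674 + 3960) = (-2*√2*√(-55) - 4249)/(-2674 + 3960) = (-2*√2*I*√55 - 4249)/1286 = (-2*I*√110 - 4249)*(1/1286) = (-4249 - 2*I*√110)*(1/1286) = -4249/1286 - I*√110/643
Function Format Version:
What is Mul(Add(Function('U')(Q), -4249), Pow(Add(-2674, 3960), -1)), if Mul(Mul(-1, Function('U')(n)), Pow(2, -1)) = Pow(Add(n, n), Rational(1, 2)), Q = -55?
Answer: Add(Rational(-4249, 1286), Mul(Rational(-1, 643), I, Pow(110, Rational(1, 2)))) ≈ Add(-3.3040, Mul(-0.016311, I))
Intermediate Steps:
Function('U')(n) = Mul(-2, Pow(2, Rational(1, 2)), Pow(n, Rational(1, 2))) (Function('U')(n) = Mul(-2, Pow(Add(n, n), Rational(1, 2))) = Mul(-2, Pow(Mul(2, n), Rational(1, 2))) = Mul(-2, Mul(Pow(2, Rational(1, 2)), Pow(n, Rational(1, 2)))) = Mul(-2, Pow(2, Rational(1, 2)), Pow(n, Rational(1, 2))))
Mul(Add(Function('U')(Q), -4249), Pow(Add(-2674, 3960), -1)) = Mul(Add(Mul(-2, Pow(2, Rational(1, 2)), Pow(-55, Rational(1, 2))), -4249), Pow(Add(-2674, 3960), -1)) = Mul(Add(Mul(-2, Pow(2, Rational(1, 2)), Mul(I, Pow(55, Rational(1, 2)))), -4249), Pow(1286, -1)) = Mul(Add(Mul(-2, I, Pow(110, Rational(1, 2))), -4249), Rational(1, 1286)) = Mul(Add(-4249, Mul(-2, I, Pow(110, Rational(1, 2)))), Rational(1, 1286)) = Add(Rational(-4249, 1286), Mul(Rational(-1, 643), I, Pow(110, Rational(1, 2))))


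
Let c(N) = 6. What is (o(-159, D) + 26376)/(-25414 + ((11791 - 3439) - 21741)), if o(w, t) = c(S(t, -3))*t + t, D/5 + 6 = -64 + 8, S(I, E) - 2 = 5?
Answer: -24206/38803 ≈ -0.62382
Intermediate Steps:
S(I, E) = 7 (S(I, E) = 2 + 5 = 7)
D = -310 (D = -30 + 5*(-64 + 8) = -30 + 5*(-56) = -30 - 280 = -310)
o(w, t) = 7*t (o(w, t) = 6*t + t = 7*t)
(o(-159, D) + 26376)/(-25414 + ((11791 - 3439) - 21741)) = (7*(-310) + 26376)/(-25414 + ((11791 - 3439) - 21741)) = (-2170 + 26376)/(-25414 + (8352 - 21741)) = 24206/(-25414 - 13389) = 24206/(-38803) = 24206*(-1/38803) = -24206/38803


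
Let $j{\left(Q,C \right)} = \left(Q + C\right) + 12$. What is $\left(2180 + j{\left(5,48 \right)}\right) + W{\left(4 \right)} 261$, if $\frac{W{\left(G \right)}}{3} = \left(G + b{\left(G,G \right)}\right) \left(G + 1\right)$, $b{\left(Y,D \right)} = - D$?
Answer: $2245$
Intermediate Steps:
$W{\left(G \right)} = 0$ ($W{\left(G \right)} = 3 \left(G - G\right) \left(G + 1\right) = 3 \cdot 0 \left(1 + G\right) = 3 \cdot 0 = 0$)
$j{\left(Q,C \right)} = 12 + C + Q$ ($j{\left(Q,C \right)} = \left(C + Q\right) + 12 = 12 + C + Q$)
$\left(2180 + j{\left(5,48 \right)}\right) + W{\left(4 \right)} 261 = \left(2180 + \left(12 + 48 + 5\right)\right) + 0 \cdot 261 = \left(2180 + 65\right) + 0 = 2245 + 0 = 2245$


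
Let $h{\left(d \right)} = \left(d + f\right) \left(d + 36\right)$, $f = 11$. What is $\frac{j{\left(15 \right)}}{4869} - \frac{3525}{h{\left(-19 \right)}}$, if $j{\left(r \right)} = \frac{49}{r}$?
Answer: $\frac{257455039}{9932760} \approx 25.92$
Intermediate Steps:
$h{\left(d \right)} = \left(11 + d\right) \left(36 + d\right)$ ($h{\left(d \right)} = \left(d + 11\right) \left(d + 36\right) = \left(11 + d\right) \left(36 + d\right)$)
$\frac{j{\left(15 \right)}}{4869} - \frac{3525}{h{\left(-19 \right)}} = \frac{49 \cdot \frac{1}{15}}{4869} - \frac{3525}{396 + \left(-19\right)^{2} + 47 \left(-19\right)} = 49 \cdot \frac{1}{15} \cdot \frac{1}{4869} - \frac{3525}{396 + 361 - 893} = \frac{49}{15} \cdot \frac{1}{4869} - \frac{3525}{-136} = \frac{49}{73035} - - \frac{3525}{136} = \frac{49}{73035} + \frac{3525}{136} = \frac{257455039}{9932760}$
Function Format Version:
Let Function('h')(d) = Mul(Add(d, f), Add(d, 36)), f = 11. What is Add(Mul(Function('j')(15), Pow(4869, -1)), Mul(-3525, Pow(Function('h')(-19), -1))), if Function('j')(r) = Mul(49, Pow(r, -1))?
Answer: Rational(257455039, 9932760) ≈ 25.920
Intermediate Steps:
Function('h')(d) = Mul(Add(11, d), Add(36, d)) (Function('h')(d) = Mul(Add(d, 11), Add(d, 36)) = Mul(Add(11, d), Add(36, d)))
Add(Mul(Function('j')(15), Pow(4869, -1)), Mul(-3525, Pow(Function('h')(-19), -1))) = Add(Mul(Mul(49, Pow(15, -1)), Pow(4869, -1)), Mul(-3525, Pow(Add(396, Pow(-19, 2), Mul(47, -19)), -1))) = Add(Mul(Mul(49, Rational(1, 15)), Rational(1, 4869)), Mul(-3525, Pow(Add(396, 361, -893), -1))) = Add(Mul(Rational(49, 15), Rational(1, 4869)), Mul(-3525, Pow(-136, -1))) = Add(Rational(49, 73035), Mul(-3525, Rational(-1, 136))) = Add(Rational(49, 73035), Rational(3525, 136)) = Rational(257455039, 9932760)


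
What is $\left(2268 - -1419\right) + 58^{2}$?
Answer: $7051$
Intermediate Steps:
$\left(2268 - -1419\right) + 58^{2} = \left(2268 + 1419\right) + 3364 = 3687 + 3364 = 7051$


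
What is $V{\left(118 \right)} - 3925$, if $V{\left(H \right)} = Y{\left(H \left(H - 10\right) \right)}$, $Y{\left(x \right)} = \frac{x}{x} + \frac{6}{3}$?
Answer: $-3922$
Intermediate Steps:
$Y{\left(x \right)} = 3$ ($Y{\left(x \right)} = 1 + 6 \cdot \frac{1}{3} = 1 + 2 = 3$)
$V{\left(H \right)} = 3$
$V{\left(118 \right)} - 3925 = 3 - 3925 = -3922$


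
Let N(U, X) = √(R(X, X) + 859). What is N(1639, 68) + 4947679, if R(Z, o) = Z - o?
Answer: 4947679 + √859 ≈ 4.9477e+6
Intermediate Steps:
N(U, X) = √859 (N(U, X) = √((X - X) + 859) = √(0 + 859) = √859)
N(1639, 68) + 4947679 = √859 + 4947679 = 4947679 + √859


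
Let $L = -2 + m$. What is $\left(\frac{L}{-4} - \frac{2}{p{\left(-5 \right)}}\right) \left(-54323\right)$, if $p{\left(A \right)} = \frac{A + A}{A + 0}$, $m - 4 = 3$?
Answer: $\frac{488907}{4} \approx 1.2223 \cdot 10^{5}$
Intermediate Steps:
$m = 7$ ($m = 4 + 3 = 7$)
$p{\left(A \right)} = 2$ ($p{\left(A \right)} = \frac{2 A}{A} = 2$)
$L = 5$ ($L = -2 + 7 = 5$)
$\left(\frac{L}{-4} - \frac{2}{p{\left(-5 \right)}}\right) \left(-54323\right) = \left(\frac{5}{-4} - \frac{2}{2}\right) \left(-54323\right) = \left(5 \left(- \frac{1}{4}\right) - 1\right) \left(-54323\right) = \left(- \frac{5}{4} - 1\right) \left(-54323\right) = \left(- \frac{9}{4}\right) \left(-54323\right) = \frac{488907}{4}$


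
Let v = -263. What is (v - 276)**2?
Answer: 290521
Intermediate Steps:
(v - 276)**2 = (-263 - 276)**2 = (-539)**2 = 290521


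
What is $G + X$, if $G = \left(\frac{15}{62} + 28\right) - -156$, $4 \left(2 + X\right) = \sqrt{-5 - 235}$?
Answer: $\frac{11299}{62} + i \sqrt{15} \approx 182.24 + 3.873 i$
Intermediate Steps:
$X = -2 + i \sqrt{15}$ ($X = -2 + \frac{\sqrt{-5 - 235}}{4} = -2 + \frac{\sqrt{-240}}{4} = -2 + \frac{4 i \sqrt{15}}{4} = -2 + i \sqrt{15} \approx -2.0 + 3.873 i$)
$G = \frac{11423}{62}$ ($G = \left(15 \cdot \frac{1}{62} + 28\right) + 156 = \left(\frac{15}{62} + 28\right) + 156 = \frac{1751}{62} + 156 = \frac{11423}{62} \approx 184.24$)
$G + X = \frac{11423}{62} - \left(2 - i \sqrt{15}\right) = \frac{11299}{62} + i \sqrt{15}$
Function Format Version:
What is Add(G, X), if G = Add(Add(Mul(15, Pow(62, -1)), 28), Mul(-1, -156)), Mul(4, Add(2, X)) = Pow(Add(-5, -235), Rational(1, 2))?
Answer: Add(Rational(11299, 62), Mul(I, Pow(15, Rational(1, 2)))) ≈ Add(182.24, Mul(3.8730, I))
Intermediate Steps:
X = Add(-2, Mul(I, Pow(15, Rational(1, 2)))) (X = Add(-2, Mul(Rational(1, 4), Pow(Add(-5, -235), Rational(1, 2)))) = Add(-2, Mul(Rational(1, 4), Pow(-240, Rational(1, 2)))) = Add(-2, Mul(Rational(1, 4), Mul(4, I, Pow(15, Rational(1, 2))))) = Add(-2, Mul(I, Pow(15, Rational(1, 2)))) ≈ Add(-2.0000, Mul(3.8730, I)))
G = Rational(11423, 62) (G = Add(Add(Mul(15, Rational(1, 62)), 28), 156) = Add(Add(Rational(15, 62), 28), 156) = Add(Rational(1751, 62), 156) = Rational(11423, 62) ≈ 184.24)
Add(G, X) = Add(Rational(11423, 62), Add(-2, Mul(I, Pow(15, Rational(1, 2))))) = Add(Rational(11299, 62), Mul(I, Pow(15, Rational(1, 2))))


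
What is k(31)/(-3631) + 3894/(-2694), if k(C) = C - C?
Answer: -649/449 ≈ -1.4454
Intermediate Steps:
k(C) = 0
k(31)/(-3631) + 3894/(-2694) = 0/(-3631) + 3894/(-2694) = 0*(-1/3631) + 3894*(-1/2694) = 0 - 649/449 = -649/449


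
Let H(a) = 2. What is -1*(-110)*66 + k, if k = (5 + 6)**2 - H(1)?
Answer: 7379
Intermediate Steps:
k = 119 (k = (5 + 6)**2 - 1*2 = 11**2 - 2 = 121 - 2 = 119)
-1*(-110)*66 + k = -1*(-110)*66 + 119 = 110*66 + 119 = 7260 + 119 = 7379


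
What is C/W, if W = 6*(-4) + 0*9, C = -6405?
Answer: 2135/8 ≈ 266.88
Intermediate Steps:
W = -24 (W = -24 + 0 = -24)
C/W = -6405/(-24) = -6405*(-1/24) = 2135/8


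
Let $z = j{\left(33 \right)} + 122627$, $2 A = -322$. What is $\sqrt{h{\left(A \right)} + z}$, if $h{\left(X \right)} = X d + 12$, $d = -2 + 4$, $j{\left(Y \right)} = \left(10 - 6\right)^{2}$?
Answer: $\sqrt{122333} \approx 349.76$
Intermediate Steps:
$j{\left(Y \right)} = 16$ ($j{\left(Y \right)} = 4^{2} = 16$)
$d = 2$
$A = -161$ ($A = \frac{1}{2} \left(-322\right) = -161$)
$z = 122643$ ($z = 16 + 122627 = 122643$)
$h{\left(X \right)} = 12 + 2 X$ ($h{\left(X \right)} = X 2 + 12 = 2 X + 12 = 12 + 2 X$)
$\sqrt{h{\left(A \right)} + z} = \sqrt{\left(12 + 2 \left(-161\right)\right) + 122643} = \sqrt{\left(12 - 322\right) + 122643} = \sqrt{-310 + 122643} = \sqrt{122333}$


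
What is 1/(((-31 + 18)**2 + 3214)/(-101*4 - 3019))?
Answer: -3423/3383 ≈ -1.0118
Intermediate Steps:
1/(((-31 + 18)**2 + 3214)/(-101*4 - 3019)) = 1/(((-13)**2 + 3214)/(-404 - 3019)) = 1/((169 + 3214)/(-3423)) = 1/(3383*(-1/3423)) = 1/(-3383/3423) = -3423/3383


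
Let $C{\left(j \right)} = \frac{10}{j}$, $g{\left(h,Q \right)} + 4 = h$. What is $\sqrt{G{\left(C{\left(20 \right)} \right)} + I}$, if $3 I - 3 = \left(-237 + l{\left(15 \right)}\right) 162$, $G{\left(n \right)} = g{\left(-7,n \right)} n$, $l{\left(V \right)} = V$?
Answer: $\frac{3 i \sqrt{5330}}{2} \approx 109.51 i$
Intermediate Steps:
$g{\left(h,Q \right)} = -4 + h$
$G{\left(n \right)} = - 11 n$ ($G{\left(n \right)} = \left(-4 - 7\right) n = - 11 n$)
$I = -11987$ ($I = 1 + \frac{\left(-237 + 15\right) 162}{3} = 1 + \frac{\left(-222\right) 162}{3} = 1 + \frac{1}{3} \left(-35964\right) = 1 - 11988 = -11987$)
$\sqrt{G{\left(C{\left(20 \right)} \right)} + I} = \sqrt{- 11 \cdot \frac{10}{20} - 11987} = \sqrt{- 11 \cdot 10 \cdot \frac{1}{20} - 11987} = \sqrt{\left(-11\right) \frac{1}{2} - 11987} = \sqrt{- \frac{11}{2} - 11987} = \sqrt{- \frac{23985}{2}} = \frac{3 i \sqrt{5330}}{2}$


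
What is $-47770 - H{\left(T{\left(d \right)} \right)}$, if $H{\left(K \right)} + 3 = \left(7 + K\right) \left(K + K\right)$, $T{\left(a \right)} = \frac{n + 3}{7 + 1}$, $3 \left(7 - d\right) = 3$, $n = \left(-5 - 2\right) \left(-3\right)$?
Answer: $-47827$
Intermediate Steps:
$n = 21$ ($n = \left(-7\right) \left(-3\right) = 21$)
$d = 6$ ($d = 7 - 1 = 6$)
$T{\left(a \right)} = 3$ ($T{\left(a \right)} = \frac{21 + 3}{7 + 1} = \frac{24}{8} = 24 \cdot \frac{1}{8} = 3$)
$H{\left(K \right)} = -3 + 2 K \left(7 + K\right)$ ($H{\left(K \right)} = -3 + \left(7 + K\right) \left(K + K\right) = -3 + \left(7 + K\right) 2 K = -3 + 2 K \left(7 + K\right)$)
$-47770 - H{\left(T{\left(d \right)} \right)} = -47770 - \left(-3 + 2 \cdot 3^{2} + 14 \cdot 3\right) = -47770 - \left(-3 + 2 \cdot 9 + 42\right) = -47770 - \left(-3 + 18 + 42\right) = -47770 - 57 = -47827$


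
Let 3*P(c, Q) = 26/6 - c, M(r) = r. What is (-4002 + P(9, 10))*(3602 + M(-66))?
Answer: -127409152/9 ≈ -1.4157e+7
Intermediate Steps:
P(c, Q) = 13/9 - c/3 (P(c, Q) = (26/6 - c)/3 = (26*(1/6) - c)/3 = (13/3 - c)/3 = 13/9 - c/3)
(-4002 + P(9, 10))*(3602 + M(-66)) = (-4002 + (13/9 - 1/3*9))*(3602 - 66) = (-4002 + (13/9 - 3))*3536 = (-4002 - 14/9)*3536 = -36032/9*3536 = -127409152/9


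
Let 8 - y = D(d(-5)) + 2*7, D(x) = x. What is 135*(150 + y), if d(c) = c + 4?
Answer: 19575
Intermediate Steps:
d(c) = 4 + c
y = -5 (y = 8 - ((4 - 5) + 2*7) = 8 - (-1 + 14) = 8 - 1*13 = 8 - 13 = -5)
135*(150 + y) = 135*(150 - 5) = 135*145 = 19575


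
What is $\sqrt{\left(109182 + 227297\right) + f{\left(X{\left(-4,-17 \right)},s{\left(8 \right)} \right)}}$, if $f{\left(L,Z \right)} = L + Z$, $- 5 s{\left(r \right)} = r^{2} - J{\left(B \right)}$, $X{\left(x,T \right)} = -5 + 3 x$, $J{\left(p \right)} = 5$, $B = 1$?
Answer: $\frac{\sqrt{8411255}}{5} \approx 580.04$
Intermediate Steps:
$s{\left(r \right)} = 1 - \frac{r^{2}}{5}$ ($s{\left(r \right)} = - \frac{r^{2} - 5}{5} = - \frac{-5 + r^{2}}{5} = 1 - \frac{r^{2}}{5}$)
$\sqrt{\left(109182 + 227297\right) + f{\left(X{\left(-4,-17 \right)},s{\left(8 \right)} \right)}} = \sqrt{\left(109182 + 227297\right) + \left(\left(-5 + 3 \left(-4\right)\right) + \left(1 - \frac{8^{2}}{5}\right)\right)} = \sqrt{336479 + \left(\left(-5 - 12\right) + \left(1 - \frac{64}{5}\right)\right)} = \sqrt{336479 + \left(-17 + \left(1 - \frac{64}{5}\right)\right)} = \sqrt{336479 - \frac{144}{5}} = \sqrt{\frac{1682251}{5}} = \frac{\sqrt{8411255}}{5}$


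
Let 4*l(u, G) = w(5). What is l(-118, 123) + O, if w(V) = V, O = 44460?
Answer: 177845/4 ≈ 44461.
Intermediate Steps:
l(u, G) = 5/4 (l(u, G) = (¼)*5 = 5/4)
l(-118, 123) + O = 5/4 + 44460 = 177845/4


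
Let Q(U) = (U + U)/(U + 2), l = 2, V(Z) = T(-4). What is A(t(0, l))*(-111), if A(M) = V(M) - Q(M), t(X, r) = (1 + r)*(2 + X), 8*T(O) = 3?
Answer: 999/8 ≈ 124.88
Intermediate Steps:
T(O) = 3/8 (T(O) = (1/8)*3 = 3/8)
V(Z) = 3/8
Q(U) = 2*U/(2 + U) (Q(U) = (2*U)/(2 + U) = 2*U/(2 + U))
A(M) = 3/8 - 2*M/(2 + M)
A(t(0, l))*(-111) = ((6 - 13*(2 + 0 + 2*2 + 0*2))/(8*(2 + (2 + 0 + 2*2 + 0*2))))*(-111) = ((6 - 13*(2 + 0 + 4 + 0))/(8*(2 + (2 + 0 + 4 + 0))))*(-111) = ((6 - 13*6)/(8*(2 + 6)))*(-111) = ((1/8)*(6 - 78)/8)*(-111) = ((1/8)*(1/8)*(-72))*(-111) = -9/8*(-111) = 999/8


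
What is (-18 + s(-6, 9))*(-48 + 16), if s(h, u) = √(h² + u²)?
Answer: 576 - 96*√13 ≈ 229.87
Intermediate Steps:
(-18 + s(-6, 9))*(-48 + 16) = (-18 + √((-6)² + 9²))*(-48 + 16) = (-18 + √(36 + 81))*(-32) = (-18 + √117)*(-32) = (-18 + 3*√13)*(-32) = 576 - 96*√13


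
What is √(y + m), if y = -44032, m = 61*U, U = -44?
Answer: 2*I*√11679 ≈ 216.14*I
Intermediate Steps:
m = -2684 (m = 61*(-44) = -2684)
√(y + m) = √(-44032 - 2684) = √(-46716) = 2*I*√11679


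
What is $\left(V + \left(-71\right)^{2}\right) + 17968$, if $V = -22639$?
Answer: $370$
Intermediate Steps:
$\left(V + \left(-71\right)^{2}\right) + 17968 = \left(-22639 + \left(-71\right)^{2}\right) + 17968 = \left(-22639 + 5041\right) + 17968 = -17598 + 17968 = 370$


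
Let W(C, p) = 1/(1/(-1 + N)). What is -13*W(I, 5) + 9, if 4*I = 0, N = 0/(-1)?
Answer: 22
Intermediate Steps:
N = 0 (N = 0*(-1) = 0)
I = 0 (I = (1/4)*0 = 0)
W(C, p) = -1 (W(C, p) = 1/(1/(-1 + 0)) = 1/(1/(-1)) = 1/(-1) = -1)
-13*W(I, 5) + 9 = -13*(-1) + 9 = 13 + 9 = 22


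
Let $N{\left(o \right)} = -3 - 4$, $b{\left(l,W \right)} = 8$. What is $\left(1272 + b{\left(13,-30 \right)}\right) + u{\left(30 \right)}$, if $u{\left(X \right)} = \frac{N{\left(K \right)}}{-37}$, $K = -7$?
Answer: $\frac{47367}{37} \approx 1280.2$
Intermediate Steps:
$N{\left(o \right)} = -7$ ($N{\left(o \right)} = -3 - 4 = -7$)
$u{\left(X \right)} = \frac{7}{37}$ ($u{\left(X \right)} = - \frac{7}{-37} = \left(-7\right) \left(- \frac{1}{37}\right) = \frac{7}{37}$)
$\left(1272 + b{\left(13,-30 \right)}\right) + u{\left(30 \right)} = \left(1272 + 8\right) + \frac{7}{37} = 1280 + \frac{7}{37} = \frac{47367}{37}$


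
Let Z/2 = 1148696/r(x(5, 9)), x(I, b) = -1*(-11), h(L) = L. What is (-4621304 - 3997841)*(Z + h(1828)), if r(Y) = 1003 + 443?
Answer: -21292218659300/723 ≈ -2.9450e+10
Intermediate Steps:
x(I, b) = 11
r(Y) = 1446
Z = 1148696/723 (Z = 2*(1148696/1446) = 2*(1148696*(1/1446)) = 2*(574348/723) = 1148696/723 ≈ 1588.8)
(-4621304 - 3997841)*(Z + h(1828)) = (-4621304 - 3997841)*(1148696/723 + 1828) = -8619145*2470340/723 = -21292218659300/723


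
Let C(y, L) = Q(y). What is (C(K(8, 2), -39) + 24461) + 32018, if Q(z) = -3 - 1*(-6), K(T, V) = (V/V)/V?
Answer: 56482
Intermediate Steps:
K(T, V) = 1/V
Q(z) = 3 (Q(z) = -3 + 6 = 3)
C(y, L) = 3
(C(K(8, 2), -39) + 24461) + 32018 = (3 + 24461) + 32018 = 24464 + 32018 = 56482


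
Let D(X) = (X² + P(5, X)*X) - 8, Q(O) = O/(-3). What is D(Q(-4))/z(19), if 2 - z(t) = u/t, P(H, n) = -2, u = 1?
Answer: -1520/333 ≈ -4.5646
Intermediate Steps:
Q(O) = -O/3 (Q(O) = O*(-⅓) = -O/3)
D(X) = -8 + X² - 2*X (D(X) = (X² - 2*X) - 8 = -8 + X² - 2*X)
z(t) = 2 - 1/t
D(Q(-4))/z(19) = (-8 + (-⅓*(-4))² - (-2)*(-4)/3)/(2 - 1/19) = (-8 + (4/3)² - 2*4/3)/(2 - 1*1/19) = (-8 + 16/9 - 8/3)/(2 - 1/19) = -80/(9*37/19) = -80/9*19/37 = -1520/333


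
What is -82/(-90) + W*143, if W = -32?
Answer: -205879/45 ≈ -4575.1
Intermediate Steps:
-82/(-90) + W*143 = -82/(-90) - 32*143 = -82*(-1/90) - 4576 = 41/45 - 4576 = -205879/45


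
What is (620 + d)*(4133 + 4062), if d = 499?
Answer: 9170205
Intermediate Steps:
(620 + d)*(4133 + 4062) = (620 + 499)*(4133 + 4062) = 1119*8195 = 9170205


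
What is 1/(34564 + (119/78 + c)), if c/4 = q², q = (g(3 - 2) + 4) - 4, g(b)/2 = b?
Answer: 78/2697359 ≈ 2.8917e-5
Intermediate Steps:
g(b) = 2*b
q = 2 (q = (2*(3 - 2) + 4) - 4 = (2*1 + 4) - 4 = (2 + 4) - 4 = 6 - 4 = 2)
c = 16 (c = 4*2² = 4*4 = 16)
1/(34564 + (119/78 + c)) = 1/(34564 + (119/78 + 16)) = 1/(34564 + 1367/78) = 1/(2697359/78) = 78/2697359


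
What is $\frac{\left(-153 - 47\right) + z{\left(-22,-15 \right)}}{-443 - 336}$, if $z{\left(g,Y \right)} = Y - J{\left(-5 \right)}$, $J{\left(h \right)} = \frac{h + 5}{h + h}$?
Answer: $\frac{215}{779} \approx 0.27599$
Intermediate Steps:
$J{\left(h \right)} = \frac{5 + h}{2 h}$
$z{\left(g,Y \right)} = Y$ ($z{\left(g,Y \right)} = Y - \frac{5 - 5}{2 \left(-5\right)} = Y - \frac{1}{2} \left(- \frac{1}{5}\right) 0 = Y - 0 = Y + 0 = Y$)
$\frac{\left(-153 - 47\right) + z{\left(-22,-15 \right)}}{-443 - 336} = \frac{\left(-153 - 47\right) - 15}{-443 - 336} = \frac{\left(-153 - 47\right) - 15}{-779} = \left(-200 - 15\right) \left(- \frac{1}{779}\right) = \left(-215\right) \left(- \frac{1}{779}\right) = \frac{215}{779}$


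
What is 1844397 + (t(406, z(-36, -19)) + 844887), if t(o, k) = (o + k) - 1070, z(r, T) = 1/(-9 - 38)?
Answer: 126365139/47 ≈ 2.6886e+6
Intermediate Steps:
z(r, T) = -1/47 (z(r, T) = 1/(-47) = -1/47)
t(o, k) = -1070 + k + o (t(o, k) = (k + o) - 1070 = -1070 + k + o)
1844397 + (t(406, z(-36, -19)) + 844887) = 1844397 + ((-1070 - 1/47 + 406) + 844887) = 1844397 + (-31209/47 + 844887) = 1844397 + 39678480/47 = 126365139/47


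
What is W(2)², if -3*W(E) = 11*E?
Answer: 484/9 ≈ 53.778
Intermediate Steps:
W(E) = -11*E/3
W(2)² = (-11/3*2)² = (-22/3)² = 484/9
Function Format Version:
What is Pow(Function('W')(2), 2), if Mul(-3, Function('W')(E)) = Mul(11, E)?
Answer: Rational(484, 9) ≈ 53.778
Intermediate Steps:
Function('W')(E) = Mul(Rational(-11, 3), E) (Function('W')(E) = Mul(Rational(-1, 3), Mul(11, E)) = Mul(Rational(-11, 3), E))
Pow(Function('W')(2), 2) = Pow(Mul(Rational(-11, 3), 2), 2) = Pow(Rational(-22, 3), 2) = Rational(484, 9)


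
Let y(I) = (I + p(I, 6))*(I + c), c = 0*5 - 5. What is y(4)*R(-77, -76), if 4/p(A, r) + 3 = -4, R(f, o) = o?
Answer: 1824/7 ≈ 260.57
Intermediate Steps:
p(A, r) = -4/7 (p(A, r) = 4/(-3 - 4) = 4/(-7) = 4*(-⅐) = -4/7)
c = -5 (c = 0 - 5 = -5)
y(I) = (-5 + I)*(-4/7 + I) (y(I) = (I - 4/7)*(I - 5) = (-4/7 + I)*(-5 + I) = (-5 + I)*(-4/7 + I))
y(4)*R(-77, -76) = (20/7 + 4² - 39/7*4)*(-76) = (20/7 + 16 - 156/7)*(-76) = -24/7*(-76) = 1824/7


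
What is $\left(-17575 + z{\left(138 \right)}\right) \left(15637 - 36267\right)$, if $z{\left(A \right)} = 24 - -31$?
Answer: $361437600$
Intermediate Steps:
$z{\left(A \right)} = 55$ ($z{\left(A \right)} = 24 + 31 = 55$)
$\left(-17575 + z{\left(138 \right)}\right) \left(15637 - 36267\right) = \left(-17575 + 55\right) \left(15637 - 36267\right) = \left(-17520\right) \left(-20630\right) = 361437600$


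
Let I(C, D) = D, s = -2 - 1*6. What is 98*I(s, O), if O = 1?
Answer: 98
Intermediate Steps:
s = -8 (s = -2 - 6 = -8)
98*I(s, O) = 98*1 = 98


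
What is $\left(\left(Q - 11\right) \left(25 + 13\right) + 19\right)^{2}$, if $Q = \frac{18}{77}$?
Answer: $\frac{902341521}{5929} \approx 1.5219 \cdot 10^{5}$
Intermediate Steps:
$Q = \frac{18}{77}$ ($Q = 18 \cdot \frac{1}{77} = \frac{18}{77} \approx 0.23377$)
$\left(\left(Q - 11\right) \left(25 + 13\right) + 19\right)^{2} = \left(\left(\frac{18}{77} - 11\right) \left(25 + 13\right) + 19\right)^{2} = \left(\left(- \frac{829}{77}\right) 38 + 19\right)^{2} = \left(- \frac{31502}{77} + 19\right)^{2} = \left(- \frac{30039}{77}\right)^{2} = \frac{902341521}{5929}$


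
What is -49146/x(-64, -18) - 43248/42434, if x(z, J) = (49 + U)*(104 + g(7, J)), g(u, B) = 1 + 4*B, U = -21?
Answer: -25302649/466774 ≈ -54.208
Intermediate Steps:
x(z, J) = 2940 + 112*J (x(z, J) = (49 - 21)*(104 + (1 + 4*J)) = 28*(105 + 4*J) = 2940 + 112*J)
-49146/x(-64, -18) - 43248/42434 = -49146/(2940 + 112*(-18)) - 43248/42434 = -49146/(2940 - 2016) - 43248*1/42434 = -49146/924 - 21624/21217 = -49146*1/924 - 21624/21217 = -8191/154 - 21624/21217 = -25302649/466774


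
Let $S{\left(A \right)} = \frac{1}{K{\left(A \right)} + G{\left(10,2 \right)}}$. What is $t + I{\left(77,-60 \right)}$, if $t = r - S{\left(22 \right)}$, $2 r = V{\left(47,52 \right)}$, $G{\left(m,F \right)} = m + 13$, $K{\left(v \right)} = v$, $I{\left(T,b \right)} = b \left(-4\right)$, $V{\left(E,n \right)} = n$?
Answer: $\frac{11969}{45} \approx 265.98$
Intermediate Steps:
$I{\left(T,b \right)} = - 4 b$
$G{\left(m,F \right)} = 13 + m$
$S{\left(A \right)} = \frac{1}{23 + A}$ ($S{\left(A \right)} = \frac{1}{A + \left(13 + 10\right)} = \frac{1}{A + 23} = \frac{1}{23 + A}$)
$r = 26$ ($r = \frac{1}{2} \cdot 52 = 26$)
$t = \frac{1169}{45}$ ($t = 26 - \frac{1}{23 + 22} = 26 - \frac{1}{45} = \frac{1169}{45} \approx 25.978$)
$t + I{\left(77,-60 \right)} = \frac{1169}{45} - -240 = \frac{1169}{45} + 240 = \frac{11969}{45}$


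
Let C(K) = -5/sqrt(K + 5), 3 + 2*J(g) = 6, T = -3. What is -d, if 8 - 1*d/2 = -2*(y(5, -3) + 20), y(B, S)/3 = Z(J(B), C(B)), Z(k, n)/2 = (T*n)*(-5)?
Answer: -96 + 180*sqrt(10) ≈ 473.21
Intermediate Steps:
J(g) = 3/2 (J(g) = -3/2 + (1/2)*6 = -3/2 + 3 = 3/2)
C(K) = -5/sqrt(5 + K)
Z(k, n) = 30*n (Z(k, n) = 2*(-3*n*(-5)) = 2*(15*n) = 30*n)
y(B, S) = -450/sqrt(5 + B) (y(B, S) = 3*(30*(-5/sqrt(5 + B))) = 3*(-150/sqrt(5 + B)) = -450/sqrt(5 + B))
d = 96 - 180*sqrt(10) (d = 16 - (-4)*(-450/sqrt(5 + 5) + 20) = 16 - (-4)*(-45*sqrt(10) + 20) = 16 - (-4)*(20 - 45*sqrt(10)) = 16 - 2*(-40 + 90*sqrt(10)) = 16 + (80 - 180*sqrt(10)) = 96 - 180*sqrt(10) ≈ -473.21)
-d = -(96 - 180*sqrt(10)) = -96 + 180*sqrt(10)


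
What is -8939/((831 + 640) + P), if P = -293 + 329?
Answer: -8939/1507 ≈ -5.9317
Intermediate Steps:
P = 36
-8939/((831 + 640) + P) = -8939/((831 + 640) + 36) = -8939/(1471 + 36) = -8939/1507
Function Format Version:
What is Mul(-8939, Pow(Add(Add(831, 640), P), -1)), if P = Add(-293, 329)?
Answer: Rational(-8939, 1507) ≈ -5.9317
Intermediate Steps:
P = 36
Mul(-8939, Pow(Add(Add(831, 640), P), -1)) = Mul(-8939, Pow(Add(Add(831, 640), 36), -1)) = Mul(-8939, Pow(Add(1471, 36), -1)) = Mul(-8939, Pow(1507, -1)) = Mul(-8939, Rational(1, 1507)) = Rational(-8939, 1507)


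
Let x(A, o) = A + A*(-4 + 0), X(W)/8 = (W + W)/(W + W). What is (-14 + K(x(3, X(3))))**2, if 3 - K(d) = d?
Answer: 4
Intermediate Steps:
X(W) = 8 (X(W) = 8*((W + W)/(W + W)) = 8*((2*W)/((2*W))) = 8*((2*W)*(1/(2*W))) = 8*1 = 8)
x(A, o) = -3*A (x(A, o) = A + A*(-4) = A - 4*A = -3*A)
K(d) = 3 - d
(-14 + K(x(3, X(3))))**2 = (-14 + (3 - (-3)*3))**2 = (-14 + (3 - 1*(-9)))**2 = (-14 + (3 + 9))**2 = (-14 + 12)**2 = (-2)**2 = 4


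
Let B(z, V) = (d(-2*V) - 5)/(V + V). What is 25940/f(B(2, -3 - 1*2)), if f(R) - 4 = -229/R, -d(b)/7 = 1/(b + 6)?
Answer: -564195/9073 ≈ -62.184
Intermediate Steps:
d(b) = -7/(6 + b) (d(b) = -7/(b + 6) = -7/(6 + b))
B(z, V) = (-5 - 7/(6 - 2*V))/(2*V) (B(z, V) = (-7/(6 - 2*V) - 5)/(V + V) = (-5 - 7/(6 - 2*V))/((2*V)) = (-5 - 7/(6 - 2*V))*(1/(2*V)) = (-5 - 7/(6 - 2*V))/(2*V))
f(R) = 4 - 229/R
25940/f(B(2, -3 - 1*2)) = 25940/(4 - 229*4*(-3 - 1*2)*(-3 + (-3 - 1*2))/(37 - 10*(-3 - 1*2))) = 25940/(4 - 229*4*(-3 - 2)*(-3 + (-3 - 2))/(37 - 10*(-3 - 2))) = 25940/(4 - 229*(-20*(-3 - 5)/(37 - 10*(-5)))) = 25940/(4 - 229*160/(37 + 50)) = 25940/(4 - 229/((1/4)*(-1/5)*(-1/8)*87)) = 25940/(4 - 229/87/160) = 25940/(4 - 229*160/87) = 25940/(4 - 36640/87) = 25940/(-36292/87) = 25940*(-87/36292) = -564195/9073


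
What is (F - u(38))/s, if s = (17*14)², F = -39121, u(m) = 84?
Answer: -39205/56644 ≈ -0.69213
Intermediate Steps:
s = 56644 (s = 238² = 56644)
(F - u(38))/s = (-39121 - 1*84)/56644 = (-39121 - 84)*(1/56644) = -39205*1/56644 = -39205/56644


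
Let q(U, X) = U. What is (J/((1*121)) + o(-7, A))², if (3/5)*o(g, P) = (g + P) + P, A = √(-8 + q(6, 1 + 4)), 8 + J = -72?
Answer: 17097425/131769 - 89500*I*√2/1089 ≈ 129.75 - 116.23*I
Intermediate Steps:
J = -80 (J = -8 - 72 = -80)
A = I*√2 (A = √(-8 + 6) = √(-2) = I*√2 ≈ 1.4142*I)
o(g, P) = 5*g/3 + 10*P/3 (o(g, P) = 5*((g + P) + P)/3 = 5*((P + g) + P)/3 = 5*(g + 2*P)/3 = 5*g/3 + 10*P/3)
(J/((1*121)) + o(-7, A))² = (-80/(1*121) + ((5/3)*(-7) + 10*(I*√2)/3))² = (-80/121 + (-35/3 + 10*I*√2/3))² = (-4475/363 + 10*I*√2/3)²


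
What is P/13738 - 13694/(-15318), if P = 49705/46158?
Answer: 1447396924061/1618904796012 ≈ 0.89406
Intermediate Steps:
P = 49705/46158 (P = 49705*(1/46158) = 49705/46158 ≈ 1.0768)
P/13738 - 13694/(-15318) = (49705/46158)/13738 - 13694/(-15318) = (49705/46158)*(1/13738) - 13694*(-1/15318) = 49705/634118604 + 6847/7659 = 1447396924061/1618904796012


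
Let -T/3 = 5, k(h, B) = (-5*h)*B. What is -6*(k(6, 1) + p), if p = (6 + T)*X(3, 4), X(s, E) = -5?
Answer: -90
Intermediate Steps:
k(h, B) = -5*B*h
T = -15 (T = -3*5 = -15)
p = 45 (p = (6 - 15)*(-5) = -9*(-5) = 45)
-6*(k(6, 1) + p) = -6*(-5*1*6 + 45) = -6*(-30 + 45) = -6*15 = -90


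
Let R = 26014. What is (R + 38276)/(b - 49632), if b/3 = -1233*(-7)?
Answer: -21430/7913 ≈ -2.7082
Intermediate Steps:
b = 25893 (b = 3*(-1233*(-7)) = 3*8631 = 25893)
(R + 38276)/(b - 49632) = (26014 + 38276)/(25893 - 49632) = 64290/(-23739) = 64290*(-1/23739) = -21430/7913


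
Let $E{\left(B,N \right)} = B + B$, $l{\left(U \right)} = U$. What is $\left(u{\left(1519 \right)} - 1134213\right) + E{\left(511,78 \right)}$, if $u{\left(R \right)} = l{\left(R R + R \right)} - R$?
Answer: $1174170$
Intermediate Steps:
$E{\left(B,N \right)} = 2 B$
$u{\left(R \right)} = R^{2}$ ($u{\left(R \right)} = \left(R R + R\right) - R = \left(R^{2} + R\right) - R = \left(R + R^{2}\right) - R = R^{2}$)
$\left(u{\left(1519 \right)} - 1134213\right) + E{\left(511,78 \right)} = \left(1519^{2} - 1134213\right) + 2 \cdot 511 = \left(2307361 - 1134213\right) + 1022 = 1173148 + 1022 = 1174170$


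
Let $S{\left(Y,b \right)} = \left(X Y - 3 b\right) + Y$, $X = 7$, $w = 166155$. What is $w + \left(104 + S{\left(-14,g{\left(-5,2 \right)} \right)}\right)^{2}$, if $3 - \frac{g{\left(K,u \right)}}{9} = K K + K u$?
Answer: $266011$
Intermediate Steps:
$g{\left(K,u \right)} = 27 - 9 K^{2} - 9 K u$ ($g{\left(K,u \right)} = 27 - 9 \left(K K + K u\right) = 27 - 9 \left(K^{2} + K u\right) = 27 - \left(9 K^{2} + 9 K u\right) = 27 - 9 K^{2} - 9 K u$)
$S{\left(Y,b \right)} = - 3 b + 8 Y$ ($S{\left(Y,b \right)} = \left(7 Y - 3 b\right) + Y = \left(- 3 b + 7 Y\right) + Y = - 3 b + 8 Y$)
$w + \left(104 + S{\left(-14,g{\left(-5,2 \right)} \right)}\right)^{2} = 166155 + \left(104 - \left(112 + 3 \left(27 - 9 \left(-5\right)^{2} - \left(-45\right) 2\right)\right)\right)^{2} = 166155 + \left(104 - \left(112 + 3 \left(27 - 225 + 90\right)\right)\right)^{2} = 166155 + \left(104 - -212\right)^{2} = 166155 + \left(104 + \left(324 - 112\right)\right)^{2} = 166155 + \left(104 + 212\right)^{2} = 166155 + 316^{2} = 166155 + 99856 = 266011$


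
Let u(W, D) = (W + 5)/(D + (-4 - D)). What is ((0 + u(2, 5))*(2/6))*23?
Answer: -161/12 ≈ -13.417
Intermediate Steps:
u(W, D) = -5/4 - W/4 (u(W, D) = (5 + W)/(-4) = (5 + W)*(-¼) = -5/4 - W/4)
((0 + u(2, 5))*(2/6))*23 = ((0 + (-5/4 - ¼*2))*(2/6))*23 = ((0 + (-5/4 - ½))*(2*(⅙)))*23 = ((0 - 7/4)*(⅓))*23 = -7/4*⅓*23 = -7/12*23 = -161/12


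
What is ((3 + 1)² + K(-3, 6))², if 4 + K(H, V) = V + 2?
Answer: 400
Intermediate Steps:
K(H, V) = -2 + V (K(H, V) = -4 + (V + 2) = -4 + (2 + V) = -2 + V)
((3 + 1)² + K(-3, 6))² = ((3 + 1)² + (-2 + 6))² = (4² + 4)² = (16 + 4)² = 20² = 400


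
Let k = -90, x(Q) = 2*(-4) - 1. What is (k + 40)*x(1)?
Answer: 450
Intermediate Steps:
x(Q) = -9 (x(Q) = -8 - 1 = -9)
(k + 40)*x(1) = (-90 + 40)*(-9) = -50*(-9) = 450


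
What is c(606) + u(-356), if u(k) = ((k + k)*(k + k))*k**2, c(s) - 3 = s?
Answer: 64248055393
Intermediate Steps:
c(s) = 3 + s
u(k) = 4*k**4 (u(k) = ((2*k)*(2*k))*k**2 = (4*k**2)*k**2 = 4*k**4)
c(606) + u(-356) = (3 + 606) + 4*(-356)**4 = 609 + 4*16062013696 = 609 + 64248054784 = 64248055393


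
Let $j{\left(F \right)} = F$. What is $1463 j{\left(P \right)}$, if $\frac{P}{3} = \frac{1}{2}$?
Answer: $\frac{4389}{2} \approx 2194.5$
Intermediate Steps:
$P = \frac{3}{2} \approx 1.5$
$1463 j{\left(P \right)} = 1463 \cdot \frac{3}{2} = \frac{4389}{2}$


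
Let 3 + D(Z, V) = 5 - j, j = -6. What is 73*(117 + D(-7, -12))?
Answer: 9125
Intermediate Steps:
D(Z, V) = 8 (D(Z, V) = -3 + (5 - 1*(-6)) = -3 + (5 + 6) = -3 + 11 = 8)
73*(117 + D(-7, -12)) = 73*(117 + 8) = 73*125 = 9125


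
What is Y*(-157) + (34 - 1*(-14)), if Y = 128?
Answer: -20048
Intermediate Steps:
Y*(-157) + (34 - 1*(-14)) = 128*(-157) + (34 - 1*(-14)) = -20096 + (34 + 14) = -20096 + 48 = -20048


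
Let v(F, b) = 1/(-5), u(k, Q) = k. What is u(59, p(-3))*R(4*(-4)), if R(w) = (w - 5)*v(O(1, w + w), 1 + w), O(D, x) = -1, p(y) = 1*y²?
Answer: 1239/5 ≈ 247.80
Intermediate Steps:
p(y) = y²
v(F, b) = -⅕
R(w) = 1 - w/5 (R(w) = (w - 5)*(-⅕) = (-5 + w)*(-⅕) = 1 - w/5)
u(59, p(-3))*R(4*(-4)) = 59*(1 - 4*(-4)/5) = 59*(1 - ⅕*(-16)) = 59*(1 + 16/5) = 59*(21/5) = 1239/5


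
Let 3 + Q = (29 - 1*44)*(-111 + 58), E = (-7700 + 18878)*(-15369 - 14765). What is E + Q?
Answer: -336837060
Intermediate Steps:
E = -336837852 (E = 11178*(-30134) = -336837852)
Q = 792 (Q = -3 + (29 - 1*44)*(-111 + 58) = -3 + (29 - 44)*(-53) = -3 - 15*(-53) = -3 + 795 = 792)
E + Q = -336837852 + 792 = -336837060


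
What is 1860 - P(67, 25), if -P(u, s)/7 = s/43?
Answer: 80155/43 ≈ 1864.1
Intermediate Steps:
P(u, s) = -7*s/43
1860 - P(67, 25) = 1860 - (-7)*25/43 = 1860 - 1*(-175/43) = 1860 + 175/43 = 80155/43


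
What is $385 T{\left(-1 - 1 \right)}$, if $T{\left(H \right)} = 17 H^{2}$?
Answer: $26180$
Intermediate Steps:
$385 T{\left(-1 - 1 \right)} = 385 \cdot 17 \left(-1 - 1\right)^{2} = 385 \cdot 17 \left(-2\right)^{2} = 385 \cdot 17 \cdot 4 = 385 \cdot 68 = 26180$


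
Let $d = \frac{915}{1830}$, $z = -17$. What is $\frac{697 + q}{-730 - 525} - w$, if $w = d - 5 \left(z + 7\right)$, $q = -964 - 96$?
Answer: $- \frac{126029}{2510} \approx -50.211$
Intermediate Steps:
$q = -1060$ ($q = -964 - 96 = -1060$)
$d = \frac{1}{2}$ ($d = 915 \cdot \frac{1}{1830} = \frac{1}{2} \approx 0.5$)
$w = \frac{101}{2}$ ($w = \frac{1}{2} - 5 \left(-17 + 7\right) = \frac{1}{2} - -50 = \frac{1}{2} + 50 = \frac{101}{2} \approx 50.5$)
$\frac{697 + q}{-730 - 525} - w = \frac{697 - 1060}{-730 - 525} - \frac{101}{2} = - \frac{363}{-1255} - \frac{101}{2} = \left(-363\right) \left(- \frac{1}{1255}\right) - \frac{101}{2} = \frac{363}{1255} - \frac{101}{2} = - \frac{126029}{2510}$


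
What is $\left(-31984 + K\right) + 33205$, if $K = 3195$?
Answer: $4416$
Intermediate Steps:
$\left(-31984 + K\right) + 33205 = \left(-31984 + 3195\right) + 33205 = -28789 + 33205 = 4416$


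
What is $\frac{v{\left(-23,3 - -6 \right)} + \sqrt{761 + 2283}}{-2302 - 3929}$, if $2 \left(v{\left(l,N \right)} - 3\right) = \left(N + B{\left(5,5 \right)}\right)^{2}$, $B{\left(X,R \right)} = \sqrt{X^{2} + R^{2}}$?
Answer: $- \frac{137}{12462} - \frac{15 \sqrt{2}}{2077} - \frac{2 \sqrt{761}}{6231} \approx -0.030061$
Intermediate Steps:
$B{\left(X,R \right)} = \sqrt{R^{2} + X^{2}}$
$v{\left(l,N \right)} = 3 + \frac{\left(N + 5 \sqrt{2}\right)^{2}}{2}$ ($v{\left(l,N \right)} = 3 + \frac{\left(N + \sqrt{5^{2} + 5^{2}}\right)^{2}}{2} = 3 + \frac{\left(N + \sqrt{25 + 25}\right)^{2}}{2} = 3 + \frac{\left(N + \sqrt{50}\right)^{2}}{2} = 3 + \frac{\left(N + 5 \sqrt{2}\right)^{2}}{2}$)
$\frac{v{\left(-23,3 - -6 \right)} + \sqrt{761 + 2283}}{-2302 - 3929} = \frac{\left(3 + \frac{\left(\left(3 - -6\right) + 5 \sqrt{2}\right)^{2}}{2}\right) + \sqrt{761 + 2283}}{-2302 - 3929} = \frac{\left(3 + \frac{\left(\left(3 + 6\right) + 5 \sqrt{2}\right)^{2}}{2}\right) + \sqrt{3044}}{-6231} = \left(\left(3 + \frac{\left(9 + 5 \sqrt{2}\right)^{2}}{2}\right) + 2 \sqrt{761}\right) \left(- \frac{1}{6231}\right) = \left(3 + \frac{\left(9 + 5 \sqrt{2}\right)^{2}}{2} + 2 \sqrt{761}\right) \left(- \frac{1}{6231}\right) = - \frac{1}{2077} - \frac{2 \sqrt{761}}{6231} - \frac{\left(9 + 5 \sqrt{2}\right)^{2}}{12462}$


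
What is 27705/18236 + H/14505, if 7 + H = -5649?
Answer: 298718209/264513180 ≈ 1.1293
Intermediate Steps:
H = -5656 (H = -7 - 5649 = -5656)
27705/18236 + H/14505 = 27705/18236 - 5656/14505 = 298718209/264513180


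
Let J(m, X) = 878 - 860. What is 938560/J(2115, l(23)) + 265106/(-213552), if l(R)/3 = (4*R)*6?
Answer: 1855801789/35592 ≈ 52141.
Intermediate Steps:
l(R) = 72*R (l(R) = 3*((4*R)*6) = 3*(24*R) = 72*R)
J(m, X) = 18
938560/J(2115, l(23)) + 265106/(-213552) = 938560/18 + 265106/(-213552) = 938560*(1/18) + 265106*(-1/213552) = 469280/9 - 132553/106776 = 1855801789/35592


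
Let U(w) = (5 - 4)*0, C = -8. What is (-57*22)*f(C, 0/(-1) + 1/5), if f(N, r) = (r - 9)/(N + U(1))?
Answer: -6897/5 ≈ -1379.4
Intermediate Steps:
U(w) = 0 (U(w) = 1*0 = 0)
f(N, r) = (-9 + r)/N (f(N, r) = (r - 9)/(N + 0) = (-9 + r)/N)
(-57*22)*f(C, 0/(-1) + 1/5) = (-57*22)*((-9 + (0/(-1) + 1/5))/(-8)) = -(-627)*(-9 + (0*(-1) + 1*(⅕)))/4 = -(-627)*(-9 + (0 + ⅕))/4 = -(-627)*(-9 + ⅕)/4 = -(-627)*(-44)/(4*5) = -1254*11/10 = -6897/5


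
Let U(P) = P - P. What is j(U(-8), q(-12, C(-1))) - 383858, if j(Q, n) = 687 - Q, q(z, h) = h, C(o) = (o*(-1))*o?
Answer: -383171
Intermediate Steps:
C(o) = -o² (C(o) = (-o)*o = -o²)
U(P) = 0
j(U(-8), q(-12, C(-1))) - 383858 = (687 - 1*0) - 383858 = (687 + 0) - 383858 = 687 - 383858 = -383171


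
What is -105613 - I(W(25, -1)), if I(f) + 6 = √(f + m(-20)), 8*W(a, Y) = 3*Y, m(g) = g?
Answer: -105607 - I*√326/4 ≈ -1.0561e+5 - 4.5139*I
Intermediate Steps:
W(a, Y) = 3*Y/8 (W(a, Y) = (3*Y)/8 = 3*Y/8)
I(f) = -6 + √(-20 + f) (I(f) = -6 + √(f - 20) = -6 + √(-20 + f))
-105613 - I(W(25, -1)) = -105613 - (-6 + √(-20 + (3/8)*(-1))) = -105613 - (-6 + √(-20 - 3/8)) = -105613 - (-6 + √(-163/8)) = -105613 - (-6 + I*√326/4) = -105613 + (6 - I*√326/4) = -105607 - I*√326/4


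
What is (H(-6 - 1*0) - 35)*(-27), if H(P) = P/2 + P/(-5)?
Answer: 4968/5 ≈ 993.60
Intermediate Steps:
H(P) = 3*P/10 (H(P) = P*(½) + P*(-⅕) = P/2 - P/5 = 3*P/10)
(H(-6 - 1*0) - 35)*(-27) = (3*(-6 - 1*0)/10 - 35)*(-27) = (3*(-6 + 0)/10 - 35)*(-27) = ((3/10)*(-6) - 35)*(-27) = (-9/5 - 35)*(-27) = -184/5*(-27) = 4968/5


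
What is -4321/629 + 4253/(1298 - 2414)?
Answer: -7497373/701964 ≈ -10.681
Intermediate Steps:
-4321/629 + 4253/(1298 - 2414) = -4321*1/629 + 4253/(-1116) = -4321/629 + 4253*(-1/1116) = -4321/629 - 4253/1116 = -7497373/701964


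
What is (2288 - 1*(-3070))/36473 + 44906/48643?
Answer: 1898485732/1774156139 ≈ 1.0701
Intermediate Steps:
(2288 - 1*(-3070))/36473 + 44906/48643 = (2288 + 3070)*(1/36473) + 44906*(1/48643) = 5358*(1/36473) + 44906/48643 = 5358/36473 + 44906/48643 = 1898485732/1774156139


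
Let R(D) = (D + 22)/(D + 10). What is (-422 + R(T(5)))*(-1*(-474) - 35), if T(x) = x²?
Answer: -6463397/35 ≈ -1.8467e+5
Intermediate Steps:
R(D) = (22 + D)/(10 + D)
(-422 + R(T(5)))*(-1*(-474) - 35) = (-422 + (22 + 5²)/(10 + 5²))*(-1*(-474) - 35) = (-422 + (22 + 25)/(10 + 25))*(474 - 35) = (-422 + 47/35)*439 = -14723/35*439 = -6463397/35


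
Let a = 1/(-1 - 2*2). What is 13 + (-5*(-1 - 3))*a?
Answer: 9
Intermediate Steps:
a = -⅕ (a = 1/(-1 - 4) = 1/(-5) = -⅕ ≈ -0.20000)
13 + (-5*(-1 - 3))*a = 13 - 5*(-1 - 3)*(-⅕) = 13 - 5*(-4)*(-⅕) = 13 + 20*(-⅕) = 13 - 4 = 9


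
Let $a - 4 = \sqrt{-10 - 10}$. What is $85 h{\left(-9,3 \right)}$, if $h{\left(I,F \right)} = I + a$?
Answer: $-425 + 170 i \sqrt{5} \approx -425.0 + 380.13 i$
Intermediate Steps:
$a = 4 + 2 i \sqrt{5}$ ($a = 4 + \sqrt{-10 - 10} = 4 + \sqrt{-20} = 4 + 2 i \sqrt{5} \approx 4.0 + 4.4721 i$)
$h{\left(I,F \right)} = 4 + I + 2 i \sqrt{5}$ ($h{\left(I,F \right)} = I + \left(4 + 2 i \sqrt{5}\right) = 4 + I + 2 i \sqrt{5}$)
$85 h{\left(-9,3 \right)} = 85 \left(4 - 9 + 2 i \sqrt{5}\right) = 85 \left(-5 + 2 i \sqrt{5}\right) = -425 + 170 i \sqrt{5}$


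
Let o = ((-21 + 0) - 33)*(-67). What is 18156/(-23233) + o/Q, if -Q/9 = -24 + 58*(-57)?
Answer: -8519969/12894315 ≈ -0.66075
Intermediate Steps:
o = 3618 (o = (-21 - 33)*(-67) = -54*(-67) = 3618)
Q = 29970 (Q = -9*(-24 + 58*(-57)) = -9*(-24 - 3306) = -9*(-3330) = 29970)
18156/(-23233) + o/Q = 18156/(-23233) + 3618/29970 = 18156*(-1/23233) + 3618*(1/29970) = -18156/23233 + 67/555 = -8519969/12894315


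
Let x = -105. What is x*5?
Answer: -525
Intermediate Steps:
x*5 = -105*5 = -525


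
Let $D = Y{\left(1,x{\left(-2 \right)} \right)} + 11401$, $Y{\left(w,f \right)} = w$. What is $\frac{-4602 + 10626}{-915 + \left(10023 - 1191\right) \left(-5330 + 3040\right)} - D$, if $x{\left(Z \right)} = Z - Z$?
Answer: $- \frac{76873027138}{6742065} \approx -11402.0$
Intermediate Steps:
$x{\left(Z \right)} = 0$
$D = 11402$ ($D = 1 + 11401 = 11402$)
$\frac{-4602 + 10626}{-915 + \left(10023 - 1191\right) \left(-5330 + 3040\right)} - D = \frac{-4602 + 10626}{-915 + \left(10023 - 1191\right) \left(-5330 + 3040\right)} - 11402 = \frac{6024}{-915 + 8832 \left(-2290\right)} - 11402 = \frac{6024}{-915 - 20225280} - 11402 = \frac{6024}{-20226195} - 11402 = 6024 \left(- \frac{1}{20226195}\right) - 11402 = - \frac{2008}{6742065} - 11402 = - \frac{76873027138}{6742065}$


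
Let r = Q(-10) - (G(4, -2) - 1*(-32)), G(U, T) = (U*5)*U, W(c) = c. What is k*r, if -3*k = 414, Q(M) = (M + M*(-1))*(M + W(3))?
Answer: 15456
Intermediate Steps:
Q(M) = 0 (Q(M) = (M + M*(-1))*(M + 3) = (M - M)*(3 + M) = 0*(3 + M) = 0)
G(U, T) = 5*U² (G(U, T) = (5*U)*U = 5*U²)
r = -112 (r = 0 - (5*4² - 1*(-32)) = 0 - (5*16 + 32) = 0 - (80 + 32) = 0 - 1*112 = 0 - 112 = -112)
k = -138 (k = -⅓*414 = -138)
k*r = -138*(-112) = 15456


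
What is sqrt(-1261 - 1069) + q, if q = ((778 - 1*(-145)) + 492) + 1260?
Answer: 2675 + I*sqrt(2330) ≈ 2675.0 + 48.27*I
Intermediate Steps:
q = 2675 (q = ((778 + 145) + 492) + 1260 = (923 + 492) + 1260 = 1415 + 1260 = 2675)
sqrt(-1261 - 1069) + q = sqrt(-1261 - 1069) + 2675 = sqrt(-2330) + 2675 = I*sqrt(2330) + 2675 = 2675 + I*sqrt(2330)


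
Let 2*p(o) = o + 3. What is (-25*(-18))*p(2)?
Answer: 1125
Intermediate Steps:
p(o) = 3/2 + o/2 (p(o) = (o + 3)/2 = (3 + o)/2 = 3/2 + o/2)
(-25*(-18))*p(2) = (-25*(-18))*(3/2 + (½)*2) = 450*(3/2 + 1) = 450*(5/2) = 1125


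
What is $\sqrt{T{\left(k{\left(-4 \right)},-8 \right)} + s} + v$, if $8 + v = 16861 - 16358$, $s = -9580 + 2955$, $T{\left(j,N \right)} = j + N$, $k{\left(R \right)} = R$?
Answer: $495 + i \sqrt{6637} \approx 495.0 + 81.468 i$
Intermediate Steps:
$T{\left(j,N \right)} = N + j$
$s = -6625$
$v = 495$ ($v = -8 + \left(16861 - 16358\right) = -8 + 503 = 495$)
$\sqrt{T{\left(k{\left(-4 \right)},-8 \right)} + s} + v = \sqrt{\left(-8 - 4\right) - 6625} + 495 = \sqrt{-12 - 6625} + 495 = \sqrt{-6637} + 495 = i \sqrt{6637} + 495 = 495 + i \sqrt{6637}$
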